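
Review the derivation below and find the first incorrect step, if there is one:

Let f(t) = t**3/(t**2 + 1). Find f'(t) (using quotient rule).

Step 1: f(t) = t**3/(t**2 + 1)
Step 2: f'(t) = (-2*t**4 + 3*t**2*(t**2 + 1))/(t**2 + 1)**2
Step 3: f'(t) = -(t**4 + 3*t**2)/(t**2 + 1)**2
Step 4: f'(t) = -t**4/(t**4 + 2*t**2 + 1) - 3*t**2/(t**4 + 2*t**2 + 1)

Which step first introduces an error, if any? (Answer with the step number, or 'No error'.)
Step 3

Step 3 is incorrect due to a sign flip.
The step shows: -(t**4 + 3*t**2)/(t**2 + 1)**2
The correct value should be: (t**4 + 3*t**2)/(t**2 + 1)**2

Explanation: The sign of the whole expression was flipped: the term (t**4 + 3*t**2)/(t**2 + 1)**2 was incorrectly written as -(t**4 + 3*t**2)/(t**2 + 1)**2
The later steps are derived from this incorrect expression, so the error originates in Step 3.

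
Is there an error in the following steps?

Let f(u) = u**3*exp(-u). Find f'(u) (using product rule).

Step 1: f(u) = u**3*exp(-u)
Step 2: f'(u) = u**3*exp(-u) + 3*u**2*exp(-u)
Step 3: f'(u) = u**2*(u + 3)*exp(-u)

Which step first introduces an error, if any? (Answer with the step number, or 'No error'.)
Step 2

Step 2 is incorrect due to a sign flip.
The step shows: u**3*exp(-u) + 3*u**2*exp(-u)
The correct value should be: -u**3*exp(-u) + 3*u**2*exp(-u)

Explanation: The sign of one term was flipped: the term -u**3*exp(-u) was incorrectly written as u**3*exp(-u)
The later steps are derived from this incorrect expression, so the error originates in Step 2.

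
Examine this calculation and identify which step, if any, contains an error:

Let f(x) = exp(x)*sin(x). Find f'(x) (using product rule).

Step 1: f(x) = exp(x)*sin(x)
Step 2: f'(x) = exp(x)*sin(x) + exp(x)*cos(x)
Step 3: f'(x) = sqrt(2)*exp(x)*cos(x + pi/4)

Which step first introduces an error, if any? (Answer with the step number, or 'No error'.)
Step 3

Step 3 is incorrect due to a wrong trig function.
The step shows: sqrt(2)*exp(x)*cos(x + pi/4)
The correct value should be: sqrt(2)*exp(x)*sin(x + pi/4)

Explanation: sin(x + pi/4) was incorrectly written as cos(x + pi/4): the term sqrt(2)*exp(x)*sin(x + pi/4) was incorrectly written as sqrt(2)*exp(x)*cos(x + pi/4)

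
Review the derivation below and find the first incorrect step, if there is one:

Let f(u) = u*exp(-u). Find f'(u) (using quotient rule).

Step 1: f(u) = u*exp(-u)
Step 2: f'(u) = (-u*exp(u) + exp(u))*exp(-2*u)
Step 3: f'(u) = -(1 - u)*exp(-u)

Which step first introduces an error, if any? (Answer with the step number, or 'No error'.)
Step 3

Step 3 is incorrect due to a sign flip.
The step shows: -(1 - u)*exp(-u)
The correct value should be: (1 - u)*exp(-u)

Explanation: The sign of the whole expression was flipped: the term (1 - u)*exp(-u) was incorrectly written as -(1 - u)*exp(-u)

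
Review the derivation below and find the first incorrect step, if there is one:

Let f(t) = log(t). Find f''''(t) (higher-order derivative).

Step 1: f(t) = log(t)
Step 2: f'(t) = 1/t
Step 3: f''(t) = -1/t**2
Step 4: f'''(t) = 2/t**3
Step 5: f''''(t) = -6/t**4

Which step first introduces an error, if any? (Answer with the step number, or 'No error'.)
No error

All steps in this derivation are correct.
The final answer f''''(t) = -6/t**4 is valid.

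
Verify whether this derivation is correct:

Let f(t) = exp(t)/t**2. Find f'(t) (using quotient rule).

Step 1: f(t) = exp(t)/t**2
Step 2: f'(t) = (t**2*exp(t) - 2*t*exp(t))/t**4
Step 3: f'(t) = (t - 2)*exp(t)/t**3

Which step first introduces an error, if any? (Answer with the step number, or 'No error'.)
No error

All steps in this derivation are correct.
The final answer f'(t) = (t - 2)*exp(t)/t**3 is valid.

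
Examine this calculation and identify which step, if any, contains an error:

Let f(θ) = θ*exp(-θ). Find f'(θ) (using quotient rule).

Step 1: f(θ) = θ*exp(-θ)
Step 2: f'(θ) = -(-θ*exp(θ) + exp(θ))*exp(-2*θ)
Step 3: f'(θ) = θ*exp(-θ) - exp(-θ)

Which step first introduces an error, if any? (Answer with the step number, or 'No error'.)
Step 2

Step 2 is incorrect due to a sign flip.
The step shows: -(-θ*exp(θ) + exp(θ))*exp(-2*θ)
The correct value should be: (-θ*exp(θ) + exp(θ))*exp(-2*θ)

Explanation: The sign of the whole expression was flipped: the term (-θ*exp(θ) + exp(θ))*exp(-2*θ) was incorrectly written as -(-θ*exp(θ) + exp(θ))*exp(-2*θ)
The later steps are derived from this incorrect expression, so the error originates in Step 2.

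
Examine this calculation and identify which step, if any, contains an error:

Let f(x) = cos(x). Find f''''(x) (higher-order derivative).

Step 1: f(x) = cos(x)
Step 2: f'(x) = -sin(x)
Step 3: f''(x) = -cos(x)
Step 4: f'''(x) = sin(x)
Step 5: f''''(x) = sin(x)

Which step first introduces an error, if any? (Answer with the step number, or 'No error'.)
Step 5

Step 5 is incorrect due to a wrong trig function.
The step shows: sin(x)
The correct value should be: cos(x)

Explanation: cos(x) was incorrectly written as sin(x): the term cos(x) was incorrectly written as sin(x)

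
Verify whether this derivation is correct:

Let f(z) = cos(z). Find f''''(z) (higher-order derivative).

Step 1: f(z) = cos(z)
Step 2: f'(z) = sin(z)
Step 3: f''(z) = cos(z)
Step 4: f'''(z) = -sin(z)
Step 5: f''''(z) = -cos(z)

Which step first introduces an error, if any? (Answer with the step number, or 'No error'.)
Step 2

Step 2 is incorrect due to a sign flip.
The step shows: sin(z)
The correct value should be: -sin(z)

Explanation: The sign of the whole expression was flipped: the term -sin(z) was incorrectly written as sin(z)
The later steps are derived from this incorrect expression, so the error originates in Step 2.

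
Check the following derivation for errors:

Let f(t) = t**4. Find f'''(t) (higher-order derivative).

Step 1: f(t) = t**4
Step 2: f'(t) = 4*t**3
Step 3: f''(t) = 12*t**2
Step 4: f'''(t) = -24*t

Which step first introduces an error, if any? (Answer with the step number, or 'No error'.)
Step 4

Step 4 is incorrect due to a sign flip.
The step shows: -24*t
The correct value should be: 24*t

Explanation: The sign of the whole expression was flipped: the term 24*t was incorrectly written as -24*t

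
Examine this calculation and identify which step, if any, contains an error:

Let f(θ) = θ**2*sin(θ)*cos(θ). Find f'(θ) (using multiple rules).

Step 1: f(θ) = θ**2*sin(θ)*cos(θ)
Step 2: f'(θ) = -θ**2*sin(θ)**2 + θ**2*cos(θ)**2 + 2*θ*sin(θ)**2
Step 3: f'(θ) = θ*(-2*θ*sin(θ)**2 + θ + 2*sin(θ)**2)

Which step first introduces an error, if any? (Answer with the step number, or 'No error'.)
Step 2

Step 2 is incorrect due to a wrong trig function.
The step shows: -θ**2*sin(θ)**2 + θ**2*cos(θ)**2 + 2*θ*sin(θ)**2
The correct value should be: -θ**2*sin(θ)**2 + θ**2*cos(θ)**2 + 2*θ*sin(θ)*cos(θ)

Explanation: cos(θ) was incorrectly written as sin(θ): the term 2*θ*sin(θ)*cos(θ) was incorrectly written as 2*θ*sin(θ)**2
The later steps are derived from this incorrect expression, so the error originates in Step 2.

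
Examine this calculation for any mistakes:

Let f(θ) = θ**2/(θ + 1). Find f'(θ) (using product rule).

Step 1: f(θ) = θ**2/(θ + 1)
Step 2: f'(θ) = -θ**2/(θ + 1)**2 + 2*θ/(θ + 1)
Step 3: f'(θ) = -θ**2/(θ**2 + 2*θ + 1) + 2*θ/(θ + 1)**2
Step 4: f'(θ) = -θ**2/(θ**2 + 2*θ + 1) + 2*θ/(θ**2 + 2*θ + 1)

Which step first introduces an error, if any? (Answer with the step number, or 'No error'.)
Step 3

Step 3 is incorrect due to a wrong exponent.
The step shows: -θ**2/(θ**2 + 2*θ + 1) + 2*θ/(θ + 1)**2
The correct value should be: -θ**2/(θ**2 + 2*θ + 1) + 2*θ/(θ + 1)

Explanation: The exponent -1 on θ + 1 was incorrectly written as -2: the term 2*θ/(θ + 1) was incorrectly written as 2*θ/(θ + 1)**2
The later steps are derived from this incorrect expression, so the error originates in Step 3.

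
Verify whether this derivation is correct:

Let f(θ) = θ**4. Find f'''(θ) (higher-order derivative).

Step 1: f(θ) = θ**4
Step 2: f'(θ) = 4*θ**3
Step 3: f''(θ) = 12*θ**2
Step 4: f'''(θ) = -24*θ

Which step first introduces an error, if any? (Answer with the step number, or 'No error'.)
Step 4

Step 4 is incorrect due to a sign flip.
The step shows: -24*θ
The correct value should be: 24*θ

Explanation: The sign of the whole expression was flipped: the term 24*θ was incorrectly written as -24*θ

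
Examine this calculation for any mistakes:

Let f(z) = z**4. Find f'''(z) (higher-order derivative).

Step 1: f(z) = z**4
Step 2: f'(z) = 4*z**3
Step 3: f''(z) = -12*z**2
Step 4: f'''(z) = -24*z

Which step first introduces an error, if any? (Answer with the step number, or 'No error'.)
Step 3

Step 3 is incorrect due to a sign flip.
The step shows: -12*z**2
The correct value should be: 12*z**2

Explanation: The sign of the whole expression was flipped: the term 12*z**2 was incorrectly written as -12*z**2
The later steps are derived from this incorrect expression, so the error originates in Step 3.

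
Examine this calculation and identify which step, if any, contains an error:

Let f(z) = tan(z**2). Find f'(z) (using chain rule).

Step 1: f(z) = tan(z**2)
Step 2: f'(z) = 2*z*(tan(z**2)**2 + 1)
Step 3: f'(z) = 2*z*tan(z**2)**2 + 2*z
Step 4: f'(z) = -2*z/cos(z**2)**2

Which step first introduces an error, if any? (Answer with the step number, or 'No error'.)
Step 4

Step 4 is incorrect due to a sign flip.
The step shows: -2*z/cos(z**2)**2
The correct value should be: 2*z/cos(z**2)**2

Explanation: The sign of the whole expression was flipped: the term 2*z/cos(z**2)**2 was incorrectly written as -2*z/cos(z**2)**2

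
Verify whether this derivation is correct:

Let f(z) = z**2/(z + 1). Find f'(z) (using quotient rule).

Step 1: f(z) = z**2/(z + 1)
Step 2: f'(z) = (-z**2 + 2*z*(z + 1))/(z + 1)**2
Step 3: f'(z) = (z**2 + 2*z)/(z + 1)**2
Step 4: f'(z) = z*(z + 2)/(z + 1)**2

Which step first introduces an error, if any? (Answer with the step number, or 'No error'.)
No error

All steps in this derivation are correct.
The final answer f'(z) = z*(z + 2)/(z + 1)**2 is valid.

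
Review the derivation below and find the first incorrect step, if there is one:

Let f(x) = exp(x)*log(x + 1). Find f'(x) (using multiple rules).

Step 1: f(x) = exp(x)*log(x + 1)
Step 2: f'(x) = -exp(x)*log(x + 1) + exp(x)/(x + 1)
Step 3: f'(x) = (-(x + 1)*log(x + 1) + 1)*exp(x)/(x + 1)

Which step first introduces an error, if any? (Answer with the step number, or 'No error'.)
Step 2

Step 2 is incorrect due to a sign flip.
The step shows: -exp(x)*log(x + 1) + exp(x)/(x + 1)
The correct value should be: exp(x)*log(x + 1) + exp(x)/(x + 1)

Explanation: The sign of one term was flipped: the term exp(x)*log(x + 1) was incorrectly written as -exp(x)*log(x + 1)
The later steps are derived from this incorrect expression, so the error originates in Step 2.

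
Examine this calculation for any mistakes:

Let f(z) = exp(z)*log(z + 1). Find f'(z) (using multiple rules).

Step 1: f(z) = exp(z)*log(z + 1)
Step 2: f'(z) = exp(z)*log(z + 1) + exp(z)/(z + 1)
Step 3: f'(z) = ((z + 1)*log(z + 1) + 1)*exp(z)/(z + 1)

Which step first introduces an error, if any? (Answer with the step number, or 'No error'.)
No error

All steps in this derivation are correct.
The final answer f'(z) = ((z + 1)*log(z + 1) + 1)*exp(z)/(z + 1) is valid.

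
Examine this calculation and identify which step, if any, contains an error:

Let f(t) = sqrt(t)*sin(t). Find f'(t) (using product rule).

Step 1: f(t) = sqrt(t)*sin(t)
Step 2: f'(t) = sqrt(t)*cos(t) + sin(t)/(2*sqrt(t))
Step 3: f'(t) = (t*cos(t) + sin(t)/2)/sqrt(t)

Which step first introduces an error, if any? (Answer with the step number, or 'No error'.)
No error

All steps in this derivation are correct.
The final answer f'(t) = (t*cos(t) + sin(t)/2)/sqrt(t) is valid.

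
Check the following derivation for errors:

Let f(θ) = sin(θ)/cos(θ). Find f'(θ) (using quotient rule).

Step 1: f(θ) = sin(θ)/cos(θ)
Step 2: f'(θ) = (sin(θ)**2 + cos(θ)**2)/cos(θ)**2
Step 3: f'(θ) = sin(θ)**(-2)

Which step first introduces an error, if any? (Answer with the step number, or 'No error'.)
Step 3

Step 3 is incorrect due to a wrong trig function.
The step shows: sin(θ)**(-2)
The correct value should be: cos(θ)**(-2)

Explanation: cos(θ) was incorrectly written as sin(θ): the term cos(θ)**(-2) was incorrectly written as sin(θ)**(-2)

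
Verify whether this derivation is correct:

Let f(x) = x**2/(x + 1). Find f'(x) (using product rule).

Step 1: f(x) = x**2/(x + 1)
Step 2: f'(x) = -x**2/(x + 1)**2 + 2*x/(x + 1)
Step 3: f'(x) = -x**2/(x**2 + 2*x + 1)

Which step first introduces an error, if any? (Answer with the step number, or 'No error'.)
Step 3

Step 3 is incorrect due to a dropped term.
The step shows: -x**2/(x**2 + 2*x + 1)
The correct value should be: -x**2/(x**2 + 2*x + 1) + 2*x/(x + 1)

Explanation: A term was dropped: the term 2*x/(x + 1) was incorrectly omitted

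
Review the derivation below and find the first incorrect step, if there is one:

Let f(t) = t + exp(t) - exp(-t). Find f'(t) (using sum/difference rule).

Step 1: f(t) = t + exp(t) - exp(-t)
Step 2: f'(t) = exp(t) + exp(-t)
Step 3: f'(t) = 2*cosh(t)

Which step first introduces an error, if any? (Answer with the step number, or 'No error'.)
Step 2

Step 2 is incorrect due to a dropped term.
The step shows: exp(t) + exp(-t)
The correct value should be: exp(t) + 1 + exp(-t)

Explanation: A term was dropped: the term 1 was incorrectly omitted
The later steps are derived from this incorrect expression, so the error originates in Step 2.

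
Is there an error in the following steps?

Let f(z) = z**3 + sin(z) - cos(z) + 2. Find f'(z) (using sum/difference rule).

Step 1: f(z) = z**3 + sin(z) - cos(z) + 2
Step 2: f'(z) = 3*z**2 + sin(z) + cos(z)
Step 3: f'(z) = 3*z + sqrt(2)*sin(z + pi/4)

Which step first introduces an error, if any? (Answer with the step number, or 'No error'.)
Step 3

Step 3 is incorrect due to a wrong exponent.
The step shows: 3*z + sqrt(2)*sin(z + pi/4)
The correct value should be: 3*z**2 + sqrt(2)*sin(z + pi/4)

Explanation: The exponent 2 on z was incorrectly written as 1: the term 3*z**2 was incorrectly written as 3*z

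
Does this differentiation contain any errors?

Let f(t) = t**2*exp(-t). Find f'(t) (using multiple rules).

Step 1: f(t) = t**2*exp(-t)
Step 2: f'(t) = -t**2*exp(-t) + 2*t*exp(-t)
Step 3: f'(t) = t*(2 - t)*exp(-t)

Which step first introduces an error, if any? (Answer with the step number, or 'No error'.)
No error

All steps in this derivation are correct.
The final answer f'(t) = t*(2 - t)*exp(-t) is valid.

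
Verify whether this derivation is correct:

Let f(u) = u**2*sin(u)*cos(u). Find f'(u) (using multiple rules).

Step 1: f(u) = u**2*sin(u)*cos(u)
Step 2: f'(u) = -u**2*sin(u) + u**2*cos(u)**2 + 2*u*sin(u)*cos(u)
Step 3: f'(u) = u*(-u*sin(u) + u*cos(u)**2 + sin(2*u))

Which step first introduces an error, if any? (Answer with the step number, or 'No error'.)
Step 2

Step 2 is incorrect due to a wrong exponent.
The step shows: -u**2*sin(u) + u**2*cos(u)**2 + 2*u*sin(u)*cos(u)
The correct value should be: -u**2*sin(u)**2 + u**2*cos(u)**2 + 2*u*sin(u)*cos(u)

Explanation: The exponent 2 on sin(u) was incorrectly written as 1: the term -u**2*sin(u)**2 was incorrectly written as -u**2*sin(u)
The later steps are derived from this incorrect expression, so the error originates in Step 2.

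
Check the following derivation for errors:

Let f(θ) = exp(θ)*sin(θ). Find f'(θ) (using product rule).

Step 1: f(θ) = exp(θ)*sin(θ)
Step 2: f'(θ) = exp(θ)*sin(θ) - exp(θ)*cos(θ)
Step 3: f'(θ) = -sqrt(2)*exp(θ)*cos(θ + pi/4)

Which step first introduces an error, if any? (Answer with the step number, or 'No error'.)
Step 2

Step 2 is incorrect due to a sign flip.
The step shows: exp(θ)*sin(θ) - exp(θ)*cos(θ)
The correct value should be: exp(θ)*sin(θ) + exp(θ)*cos(θ)

Explanation: The sign of one term was flipped: the term exp(θ)*cos(θ) was incorrectly written as -exp(θ)*cos(θ)
The later steps are derived from this incorrect expression, so the error originates in Step 2.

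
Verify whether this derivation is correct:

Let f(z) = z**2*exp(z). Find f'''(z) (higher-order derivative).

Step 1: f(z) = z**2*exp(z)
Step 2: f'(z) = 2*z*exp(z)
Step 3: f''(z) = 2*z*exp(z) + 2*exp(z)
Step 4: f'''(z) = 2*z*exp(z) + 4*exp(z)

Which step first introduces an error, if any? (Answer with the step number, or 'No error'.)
Step 2

Step 2 is incorrect due to a dropped term.
The step shows: 2*z*exp(z)
The correct value should be: z**2*exp(z) + 2*z*exp(z)

Explanation: A term was dropped: the term z**2*exp(z) was incorrectly omitted
The later steps are derived from this incorrect expression, so the error originates in Step 2.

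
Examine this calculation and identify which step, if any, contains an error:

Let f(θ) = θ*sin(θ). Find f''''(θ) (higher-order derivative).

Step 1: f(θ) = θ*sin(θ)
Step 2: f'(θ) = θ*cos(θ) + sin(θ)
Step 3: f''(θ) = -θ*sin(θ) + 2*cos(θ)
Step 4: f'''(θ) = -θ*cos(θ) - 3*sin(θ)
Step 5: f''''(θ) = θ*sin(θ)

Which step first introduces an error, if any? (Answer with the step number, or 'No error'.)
Step 5

Step 5 is incorrect due to a dropped term.
The step shows: θ*sin(θ)
The correct value should be: θ*sin(θ) - 4*cos(θ)

Explanation: A term was dropped: the term -4*cos(θ) was incorrectly omitted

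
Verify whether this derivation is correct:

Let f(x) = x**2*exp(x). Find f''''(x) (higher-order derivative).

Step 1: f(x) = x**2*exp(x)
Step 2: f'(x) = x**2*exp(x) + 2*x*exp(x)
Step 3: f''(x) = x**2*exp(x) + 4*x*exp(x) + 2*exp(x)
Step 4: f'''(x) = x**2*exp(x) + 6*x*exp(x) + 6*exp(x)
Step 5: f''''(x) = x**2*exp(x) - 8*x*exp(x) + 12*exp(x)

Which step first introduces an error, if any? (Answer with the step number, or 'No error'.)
Step 5

Step 5 is incorrect due to a sign flip.
The step shows: x**2*exp(x) - 8*x*exp(x) + 12*exp(x)
The correct value should be: x**2*exp(x) + 8*x*exp(x) + 12*exp(x)

Explanation: The sign of one term was flipped: the term 8*x*exp(x) was incorrectly written as -8*x*exp(x)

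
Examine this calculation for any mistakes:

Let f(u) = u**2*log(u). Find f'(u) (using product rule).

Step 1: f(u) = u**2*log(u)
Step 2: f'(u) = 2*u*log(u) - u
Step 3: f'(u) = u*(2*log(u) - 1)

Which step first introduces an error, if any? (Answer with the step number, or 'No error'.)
Step 2

Step 2 is incorrect due to a sign flip.
The step shows: 2*u*log(u) - u
The correct value should be: 2*u*log(u) + u

Explanation: The sign of one term was flipped: the term u was incorrectly written as -u
The later steps are derived from this incorrect expression, so the error originates in Step 2.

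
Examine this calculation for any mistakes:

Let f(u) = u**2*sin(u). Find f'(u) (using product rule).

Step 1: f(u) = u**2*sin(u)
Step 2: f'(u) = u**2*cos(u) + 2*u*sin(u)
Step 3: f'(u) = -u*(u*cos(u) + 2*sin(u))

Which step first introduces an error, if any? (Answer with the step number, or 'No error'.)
Step 3

Step 3 is incorrect due to a sign flip.
The step shows: -u*(u*cos(u) + 2*sin(u))
The correct value should be: u*(u*cos(u) + 2*sin(u))

Explanation: The sign of the whole expression was flipped: the term u*(u*cos(u) + 2*sin(u)) was incorrectly written as -u*(u*cos(u) + 2*sin(u))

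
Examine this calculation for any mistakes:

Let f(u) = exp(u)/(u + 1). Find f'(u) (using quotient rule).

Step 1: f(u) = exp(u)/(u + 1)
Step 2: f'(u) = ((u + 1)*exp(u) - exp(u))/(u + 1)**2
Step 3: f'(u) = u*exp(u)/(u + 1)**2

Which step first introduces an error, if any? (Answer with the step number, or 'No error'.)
No error

All steps in this derivation are correct.
The final answer f'(u) = u*exp(u)/(u + 1)**2 is valid.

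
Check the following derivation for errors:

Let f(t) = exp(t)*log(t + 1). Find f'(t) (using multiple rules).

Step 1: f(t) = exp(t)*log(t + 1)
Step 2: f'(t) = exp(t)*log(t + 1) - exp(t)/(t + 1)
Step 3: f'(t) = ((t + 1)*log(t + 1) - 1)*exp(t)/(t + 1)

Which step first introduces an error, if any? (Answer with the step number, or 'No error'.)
Step 2

Step 2 is incorrect due to a sign flip.
The step shows: exp(t)*log(t + 1) - exp(t)/(t + 1)
The correct value should be: exp(t)*log(t + 1) + exp(t)/(t + 1)

Explanation: The sign of one term was flipped: the term exp(t)/(t + 1) was incorrectly written as -exp(t)/(t + 1)
The later steps are derived from this incorrect expression, so the error originates in Step 2.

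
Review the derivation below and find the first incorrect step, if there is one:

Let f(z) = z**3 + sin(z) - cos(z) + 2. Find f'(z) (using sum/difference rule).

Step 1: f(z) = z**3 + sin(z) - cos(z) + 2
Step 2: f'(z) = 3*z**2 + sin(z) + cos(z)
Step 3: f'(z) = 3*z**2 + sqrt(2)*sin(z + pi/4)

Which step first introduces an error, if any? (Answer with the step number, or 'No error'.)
No error

All steps in this derivation are correct.
The final answer f'(z) = 3*z**2 + sqrt(2)*sin(z + pi/4) is valid.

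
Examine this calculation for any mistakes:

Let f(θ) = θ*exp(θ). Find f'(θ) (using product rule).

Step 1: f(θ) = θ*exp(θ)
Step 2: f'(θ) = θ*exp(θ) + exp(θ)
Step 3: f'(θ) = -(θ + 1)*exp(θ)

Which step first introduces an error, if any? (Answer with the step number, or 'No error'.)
Step 3

Step 3 is incorrect due to a sign flip.
The step shows: -(θ + 1)*exp(θ)
The correct value should be: (θ + 1)*exp(θ)

Explanation: The sign of the whole expression was flipped: the term (θ + 1)*exp(θ) was incorrectly written as -(θ + 1)*exp(θ)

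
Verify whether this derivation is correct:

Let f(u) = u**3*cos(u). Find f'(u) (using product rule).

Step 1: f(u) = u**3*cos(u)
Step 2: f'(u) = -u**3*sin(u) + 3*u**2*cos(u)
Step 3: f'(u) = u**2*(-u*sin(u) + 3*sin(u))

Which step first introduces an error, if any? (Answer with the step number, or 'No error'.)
Step 3

Step 3 is incorrect due to a wrong trig function.
The step shows: u**2*(-u*sin(u) + 3*sin(u))
The correct value should be: u**2*(-u*sin(u) + 3*cos(u))

Explanation: cos(u) was incorrectly written as sin(u): the term u**2*(-u*sin(u) + 3*cos(u)) was incorrectly written as u**2*(-u*sin(u) + 3*sin(u))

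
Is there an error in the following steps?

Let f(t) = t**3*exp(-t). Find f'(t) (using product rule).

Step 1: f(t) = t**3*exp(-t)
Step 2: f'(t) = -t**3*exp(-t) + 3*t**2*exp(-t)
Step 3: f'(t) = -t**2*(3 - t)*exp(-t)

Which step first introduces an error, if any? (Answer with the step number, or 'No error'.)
Step 3

Step 3 is incorrect due to a sign flip.
The step shows: -t**2*(3 - t)*exp(-t)
The correct value should be: t**2*(3 - t)*exp(-t)

Explanation: The sign of the whole expression was flipped: the term t**2*(3 - t)*exp(-t) was incorrectly written as -t**2*(3 - t)*exp(-t)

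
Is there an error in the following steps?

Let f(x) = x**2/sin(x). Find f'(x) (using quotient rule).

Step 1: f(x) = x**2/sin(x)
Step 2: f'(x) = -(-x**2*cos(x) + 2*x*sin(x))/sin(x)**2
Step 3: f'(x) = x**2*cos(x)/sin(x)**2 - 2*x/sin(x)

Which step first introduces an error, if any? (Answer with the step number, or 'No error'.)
Step 2

Step 2 is incorrect due to a sign flip.
The step shows: -(-x**2*cos(x) + 2*x*sin(x))/sin(x)**2
The correct value should be: (-x**2*cos(x) + 2*x*sin(x))/sin(x)**2

Explanation: The sign of the whole expression was flipped: the term (-x**2*cos(x) + 2*x*sin(x))/sin(x)**2 was incorrectly written as -(-x**2*cos(x) + 2*x*sin(x))/sin(x)**2
The later steps are derived from this incorrect expression, so the error originates in Step 2.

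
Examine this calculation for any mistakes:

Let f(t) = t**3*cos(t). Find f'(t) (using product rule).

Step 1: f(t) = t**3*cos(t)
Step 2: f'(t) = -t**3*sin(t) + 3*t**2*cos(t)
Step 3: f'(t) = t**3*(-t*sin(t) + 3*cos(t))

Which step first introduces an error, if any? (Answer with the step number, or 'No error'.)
Step 3

Step 3 is incorrect due to a wrong exponent.
The step shows: t**3*(-t*sin(t) + 3*cos(t))
The correct value should be: t**2*(-t*sin(t) + 3*cos(t))

Explanation: The exponent 2 on t was incorrectly written as 3: the term t**2*(-t*sin(t) + 3*cos(t)) was incorrectly written as t**3*(-t*sin(t) + 3*cos(t))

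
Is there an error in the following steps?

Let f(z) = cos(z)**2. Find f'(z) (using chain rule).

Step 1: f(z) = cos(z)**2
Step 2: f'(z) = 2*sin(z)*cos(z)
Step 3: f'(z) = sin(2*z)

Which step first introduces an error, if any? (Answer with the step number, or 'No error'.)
Step 2

Step 2 is incorrect due to a sign flip.
The step shows: 2*sin(z)*cos(z)
The correct value should be: -2*sin(z)*cos(z)

Explanation: The sign of the whole expression was flipped: the term -2*sin(z)*cos(z) was incorrectly written as 2*sin(z)*cos(z)
The later steps are derived from this incorrect expression, so the error originates in Step 2.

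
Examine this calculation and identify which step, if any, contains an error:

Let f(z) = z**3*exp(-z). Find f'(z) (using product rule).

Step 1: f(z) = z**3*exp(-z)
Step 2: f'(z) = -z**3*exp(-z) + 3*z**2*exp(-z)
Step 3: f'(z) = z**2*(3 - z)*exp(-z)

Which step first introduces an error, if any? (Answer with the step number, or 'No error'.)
No error

All steps in this derivation are correct.
The final answer f'(z) = z**2*(3 - z)*exp(-z) is valid.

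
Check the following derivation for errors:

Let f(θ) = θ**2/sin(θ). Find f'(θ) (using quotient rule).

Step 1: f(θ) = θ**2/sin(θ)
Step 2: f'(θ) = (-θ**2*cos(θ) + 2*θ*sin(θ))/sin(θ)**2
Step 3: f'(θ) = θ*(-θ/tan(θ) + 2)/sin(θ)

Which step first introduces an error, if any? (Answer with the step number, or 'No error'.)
No error

All steps in this derivation are correct.
The final answer f'(θ) = θ*(-θ/tan(θ) + 2)/sin(θ) is valid.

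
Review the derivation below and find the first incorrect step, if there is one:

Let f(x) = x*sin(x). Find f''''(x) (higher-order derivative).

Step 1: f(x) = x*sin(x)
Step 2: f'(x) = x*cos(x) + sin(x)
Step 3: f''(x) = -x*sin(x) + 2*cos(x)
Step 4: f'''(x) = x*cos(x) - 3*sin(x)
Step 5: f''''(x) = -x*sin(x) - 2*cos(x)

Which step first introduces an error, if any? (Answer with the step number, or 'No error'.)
Step 4

Step 4 is incorrect due to a sign flip.
The step shows: x*cos(x) - 3*sin(x)
The correct value should be: -x*cos(x) - 3*sin(x)

Explanation: The sign of one term was flipped: the term -x*cos(x) was incorrectly written as x*cos(x)
The later steps are derived from this incorrect expression, so the error originates in Step 4.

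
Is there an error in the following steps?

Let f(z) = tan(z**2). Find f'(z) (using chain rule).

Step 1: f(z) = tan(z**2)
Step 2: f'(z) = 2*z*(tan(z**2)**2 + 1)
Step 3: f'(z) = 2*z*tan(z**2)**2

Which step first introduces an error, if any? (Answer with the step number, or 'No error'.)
Step 3

Step 3 is incorrect due to a dropped term.
The step shows: 2*z*tan(z**2)**2
The correct value should be: 2*z*tan(z**2)**2 + 2*z

Explanation: A term was dropped: the term 2*z was incorrectly omitted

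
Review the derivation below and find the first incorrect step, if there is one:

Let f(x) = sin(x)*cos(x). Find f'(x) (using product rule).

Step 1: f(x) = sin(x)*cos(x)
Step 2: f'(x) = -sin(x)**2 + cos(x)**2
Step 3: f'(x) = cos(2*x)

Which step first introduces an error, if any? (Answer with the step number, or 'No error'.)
No error

All steps in this derivation are correct.
The final answer f'(x) = cos(2*x) is valid.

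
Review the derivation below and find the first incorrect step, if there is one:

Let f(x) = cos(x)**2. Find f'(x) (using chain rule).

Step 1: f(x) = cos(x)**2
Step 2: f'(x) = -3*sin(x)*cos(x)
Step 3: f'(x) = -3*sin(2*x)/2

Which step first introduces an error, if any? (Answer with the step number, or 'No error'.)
Step 2

Step 2 is incorrect due to a wrong coefficient.
The step shows: -3*sin(x)*cos(x)
The correct value should be: -2*sin(x)*cos(x)

Explanation: The coefficient -2 was incorrectly written as -3: the term -2*sin(x)*cos(x) was incorrectly written as -3*sin(x)*cos(x)
The later steps are derived from this incorrect expression, so the error originates in Step 2.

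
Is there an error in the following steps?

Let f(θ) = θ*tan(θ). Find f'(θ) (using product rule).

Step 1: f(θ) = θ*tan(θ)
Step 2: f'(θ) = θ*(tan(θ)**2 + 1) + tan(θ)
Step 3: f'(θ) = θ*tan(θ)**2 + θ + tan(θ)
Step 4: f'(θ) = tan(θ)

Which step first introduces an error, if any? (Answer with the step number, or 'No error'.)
Step 4

Step 4 is incorrect due to a dropped term.
The step shows: tan(θ)
The correct value should be: θ/cos(θ)**2 + tan(θ)

Explanation: A term was dropped: the term θ/cos(θ)**2 was incorrectly omitted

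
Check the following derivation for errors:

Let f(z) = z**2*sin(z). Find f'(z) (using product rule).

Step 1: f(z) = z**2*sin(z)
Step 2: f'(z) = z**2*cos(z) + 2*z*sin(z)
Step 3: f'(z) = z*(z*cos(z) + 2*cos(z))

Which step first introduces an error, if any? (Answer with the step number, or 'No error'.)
Step 3

Step 3 is incorrect due to a wrong trig function.
The step shows: z*(z*cos(z) + 2*cos(z))
The correct value should be: z*(z*cos(z) + 2*sin(z))

Explanation: sin(z) was incorrectly written as cos(z): the term z*(z*cos(z) + 2*sin(z)) was incorrectly written as z*(z*cos(z) + 2*cos(z))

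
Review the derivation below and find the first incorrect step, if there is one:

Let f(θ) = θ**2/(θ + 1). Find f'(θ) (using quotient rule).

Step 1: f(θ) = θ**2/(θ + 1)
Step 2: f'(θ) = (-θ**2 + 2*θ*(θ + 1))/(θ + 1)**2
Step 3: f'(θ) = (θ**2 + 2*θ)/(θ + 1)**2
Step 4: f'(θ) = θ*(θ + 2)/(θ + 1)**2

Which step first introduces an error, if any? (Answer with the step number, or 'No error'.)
No error

All steps in this derivation are correct.
The final answer f'(θ) = θ*(θ + 2)/(θ + 1)**2 is valid.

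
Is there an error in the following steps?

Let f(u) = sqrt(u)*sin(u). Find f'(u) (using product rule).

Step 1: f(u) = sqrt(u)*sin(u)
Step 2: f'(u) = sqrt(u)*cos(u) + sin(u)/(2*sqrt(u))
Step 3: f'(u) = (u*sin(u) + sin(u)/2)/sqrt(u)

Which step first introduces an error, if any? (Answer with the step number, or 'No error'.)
Step 3

Step 3 is incorrect due to a wrong trig function.
The step shows: (u*sin(u) + sin(u)/2)/sqrt(u)
The correct value should be: (u*cos(u) + sin(u)/2)/sqrt(u)

Explanation: cos(u) was incorrectly written as sin(u): the term (u*cos(u) + sin(u)/2)/sqrt(u) was incorrectly written as (u*sin(u) + sin(u)/2)/sqrt(u)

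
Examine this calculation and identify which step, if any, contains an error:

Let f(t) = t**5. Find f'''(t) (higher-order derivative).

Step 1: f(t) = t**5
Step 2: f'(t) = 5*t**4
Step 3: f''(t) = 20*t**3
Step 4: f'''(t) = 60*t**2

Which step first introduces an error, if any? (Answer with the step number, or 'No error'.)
No error

All steps in this derivation are correct.
The final answer f'''(t) = 60*t**2 is valid.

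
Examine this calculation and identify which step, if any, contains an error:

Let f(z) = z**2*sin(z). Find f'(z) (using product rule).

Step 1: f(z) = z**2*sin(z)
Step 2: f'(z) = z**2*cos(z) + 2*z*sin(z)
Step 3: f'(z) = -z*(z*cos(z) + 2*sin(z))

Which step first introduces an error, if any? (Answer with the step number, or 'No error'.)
Step 3

Step 3 is incorrect due to a sign flip.
The step shows: -z*(z*cos(z) + 2*sin(z))
The correct value should be: z*(z*cos(z) + 2*sin(z))

Explanation: The sign of the whole expression was flipped: the term z*(z*cos(z) + 2*sin(z)) was incorrectly written as -z*(z*cos(z) + 2*sin(z))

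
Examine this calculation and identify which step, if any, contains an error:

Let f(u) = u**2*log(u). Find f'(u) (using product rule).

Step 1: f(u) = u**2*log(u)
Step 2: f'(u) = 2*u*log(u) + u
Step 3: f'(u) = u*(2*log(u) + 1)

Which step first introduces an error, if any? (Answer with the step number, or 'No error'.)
No error

All steps in this derivation are correct.
The final answer f'(u) = u*(2*log(u) + 1) is valid.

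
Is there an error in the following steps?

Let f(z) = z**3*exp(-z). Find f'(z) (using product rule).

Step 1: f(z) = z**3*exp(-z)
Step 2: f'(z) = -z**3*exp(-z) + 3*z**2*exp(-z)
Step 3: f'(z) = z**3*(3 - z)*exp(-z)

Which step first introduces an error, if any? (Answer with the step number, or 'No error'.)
Step 3

Step 3 is incorrect due to a wrong exponent.
The step shows: z**3*(3 - z)*exp(-z)
The correct value should be: z**2*(3 - z)*exp(-z)

Explanation: The exponent 2 on z was incorrectly written as 3: the term z**2*(3 - z)*exp(-z) was incorrectly written as z**3*(3 - z)*exp(-z)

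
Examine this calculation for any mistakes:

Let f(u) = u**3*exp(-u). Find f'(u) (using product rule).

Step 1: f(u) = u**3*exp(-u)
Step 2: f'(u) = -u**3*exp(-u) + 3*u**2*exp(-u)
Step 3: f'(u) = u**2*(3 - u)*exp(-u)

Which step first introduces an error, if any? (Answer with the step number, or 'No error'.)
No error

All steps in this derivation are correct.
The final answer f'(u) = u**2*(3 - u)*exp(-u) is valid.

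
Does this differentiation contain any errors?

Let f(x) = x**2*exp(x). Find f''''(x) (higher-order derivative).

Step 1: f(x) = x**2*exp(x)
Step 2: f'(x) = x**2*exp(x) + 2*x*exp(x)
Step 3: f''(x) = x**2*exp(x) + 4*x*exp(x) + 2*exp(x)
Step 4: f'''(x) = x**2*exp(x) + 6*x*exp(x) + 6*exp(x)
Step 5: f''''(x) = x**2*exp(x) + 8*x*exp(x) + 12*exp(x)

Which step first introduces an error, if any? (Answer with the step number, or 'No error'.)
No error

All steps in this derivation are correct.
The final answer f''''(x) = x**2*exp(x) + 8*x*exp(x) + 12*exp(x) is valid.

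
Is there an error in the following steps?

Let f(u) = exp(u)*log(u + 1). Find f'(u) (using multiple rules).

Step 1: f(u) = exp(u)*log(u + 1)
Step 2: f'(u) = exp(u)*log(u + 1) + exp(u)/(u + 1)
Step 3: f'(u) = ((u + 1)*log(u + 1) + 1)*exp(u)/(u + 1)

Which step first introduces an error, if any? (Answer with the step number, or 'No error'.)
No error

All steps in this derivation are correct.
The final answer f'(u) = ((u + 1)*log(u + 1) + 1)*exp(u)/(u + 1) is valid.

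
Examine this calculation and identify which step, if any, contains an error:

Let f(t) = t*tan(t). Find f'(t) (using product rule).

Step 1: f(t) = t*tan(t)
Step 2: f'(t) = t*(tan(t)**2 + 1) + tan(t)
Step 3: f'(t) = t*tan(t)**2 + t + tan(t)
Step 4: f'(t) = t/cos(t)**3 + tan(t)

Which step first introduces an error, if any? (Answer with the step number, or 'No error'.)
Step 4

Step 4 is incorrect due to a wrong exponent.
The step shows: t/cos(t)**3 + tan(t)
The correct value should be: t/cos(t)**2 + tan(t)

Explanation: The exponent -2 on cos(t) was incorrectly written as -3: the term t/cos(t)**2 was incorrectly written as t/cos(t)**3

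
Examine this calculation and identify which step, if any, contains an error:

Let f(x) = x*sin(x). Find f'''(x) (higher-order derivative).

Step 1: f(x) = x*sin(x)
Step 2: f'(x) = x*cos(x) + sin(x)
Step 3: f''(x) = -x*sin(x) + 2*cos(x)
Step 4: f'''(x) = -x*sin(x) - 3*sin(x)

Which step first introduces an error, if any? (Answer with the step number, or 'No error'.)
Step 4

Step 4 is incorrect due to a wrong trig function.
The step shows: -x*sin(x) - 3*sin(x)
The correct value should be: -x*cos(x) - 3*sin(x)

Explanation: cos(x) was incorrectly written as sin(x): the term -x*cos(x) was incorrectly written as -x*sin(x)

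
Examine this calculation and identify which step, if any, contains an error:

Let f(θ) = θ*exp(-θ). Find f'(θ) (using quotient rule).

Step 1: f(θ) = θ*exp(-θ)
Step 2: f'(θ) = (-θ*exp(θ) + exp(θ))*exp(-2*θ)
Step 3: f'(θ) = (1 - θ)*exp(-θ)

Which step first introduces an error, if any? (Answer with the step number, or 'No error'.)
No error

All steps in this derivation are correct.
The final answer f'(θ) = (1 - θ)*exp(-θ) is valid.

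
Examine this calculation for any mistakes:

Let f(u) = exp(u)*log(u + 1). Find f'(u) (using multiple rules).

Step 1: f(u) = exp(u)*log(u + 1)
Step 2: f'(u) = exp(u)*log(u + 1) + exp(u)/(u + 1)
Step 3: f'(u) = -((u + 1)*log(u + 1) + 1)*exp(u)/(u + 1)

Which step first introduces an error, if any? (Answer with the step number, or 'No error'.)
Step 3

Step 3 is incorrect due to a sign flip.
The step shows: -((u + 1)*log(u + 1) + 1)*exp(u)/(u + 1)
The correct value should be: ((u + 1)*log(u + 1) + 1)*exp(u)/(u + 1)

Explanation: The sign of the whole expression was flipped: the term ((u + 1)*log(u + 1) + 1)*exp(u)/(u + 1) was incorrectly written as -((u + 1)*log(u + 1) + 1)*exp(u)/(u + 1)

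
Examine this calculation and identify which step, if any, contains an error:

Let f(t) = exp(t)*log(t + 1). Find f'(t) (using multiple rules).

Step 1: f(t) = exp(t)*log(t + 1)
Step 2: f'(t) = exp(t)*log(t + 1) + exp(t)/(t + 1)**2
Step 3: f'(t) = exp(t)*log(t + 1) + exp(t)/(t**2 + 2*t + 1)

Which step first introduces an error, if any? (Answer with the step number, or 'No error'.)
Step 2

Step 2 is incorrect due to a wrong exponent.
The step shows: exp(t)*log(t + 1) + exp(t)/(t + 1)**2
The correct value should be: exp(t)*log(t + 1) + exp(t)/(t + 1)

Explanation: The exponent -1 on t + 1 was incorrectly written as -2: the term exp(t)/(t + 1) was incorrectly written as exp(t)/(t + 1)**2
The later steps are derived from this incorrect expression, so the error originates in Step 2.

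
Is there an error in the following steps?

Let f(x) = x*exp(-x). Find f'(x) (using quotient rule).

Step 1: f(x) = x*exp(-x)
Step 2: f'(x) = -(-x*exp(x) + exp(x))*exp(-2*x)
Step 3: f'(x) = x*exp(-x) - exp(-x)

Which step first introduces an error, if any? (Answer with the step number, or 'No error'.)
Step 2

Step 2 is incorrect due to a sign flip.
The step shows: -(-x*exp(x) + exp(x))*exp(-2*x)
The correct value should be: (-x*exp(x) + exp(x))*exp(-2*x)

Explanation: The sign of the whole expression was flipped: the term (-x*exp(x) + exp(x))*exp(-2*x) was incorrectly written as -(-x*exp(x) + exp(x))*exp(-2*x)
The later steps are derived from this incorrect expression, so the error originates in Step 2.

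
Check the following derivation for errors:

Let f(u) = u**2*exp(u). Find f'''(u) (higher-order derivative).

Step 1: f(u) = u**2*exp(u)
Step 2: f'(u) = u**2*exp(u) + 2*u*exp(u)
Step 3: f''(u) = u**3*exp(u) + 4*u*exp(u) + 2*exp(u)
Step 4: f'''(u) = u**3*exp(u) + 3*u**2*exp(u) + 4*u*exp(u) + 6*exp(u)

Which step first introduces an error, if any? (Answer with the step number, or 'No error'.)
Step 3

Step 3 is incorrect due to a wrong exponent.
The step shows: u**3*exp(u) + 4*u*exp(u) + 2*exp(u)
The correct value should be: u**2*exp(u) + 4*u*exp(u) + 2*exp(u)

Explanation: The exponent 2 on u was incorrectly written as 3: the term u**2*exp(u) was incorrectly written as u**3*exp(u)
The later steps are derived from this incorrect expression, so the error originates in Step 3.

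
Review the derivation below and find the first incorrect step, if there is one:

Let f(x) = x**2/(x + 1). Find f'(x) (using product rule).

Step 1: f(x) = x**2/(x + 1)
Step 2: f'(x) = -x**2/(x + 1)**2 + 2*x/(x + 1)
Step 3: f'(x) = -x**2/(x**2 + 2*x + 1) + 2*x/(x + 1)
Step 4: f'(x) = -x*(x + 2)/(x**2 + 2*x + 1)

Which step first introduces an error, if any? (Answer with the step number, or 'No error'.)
Step 4

Step 4 is incorrect due to a sign flip.
The step shows: -x*(x + 2)/(x**2 + 2*x + 1)
The correct value should be: x*(x + 2)/(x**2 + 2*x + 1)

Explanation: The sign of the whole expression was flipped: the term x*(x + 2)/(x**2 + 2*x + 1) was incorrectly written as -x*(x + 2)/(x**2 + 2*x + 1)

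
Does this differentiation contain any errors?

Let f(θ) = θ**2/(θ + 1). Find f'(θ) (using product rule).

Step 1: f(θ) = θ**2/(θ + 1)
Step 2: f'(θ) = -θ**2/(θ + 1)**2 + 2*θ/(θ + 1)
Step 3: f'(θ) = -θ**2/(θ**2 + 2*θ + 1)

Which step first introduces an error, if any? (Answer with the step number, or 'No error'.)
Step 3

Step 3 is incorrect due to a dropped term.
The step shows: -θ**2/(θ**2 + 2*θ + 1)
The correct value should be: -θ**2/(θ**2 + 2*θ + 1) + 2*θ/(θ + 1)

Explanation: A term was dropped: the term 2*θ/(θ + 1) was incorrectly omitted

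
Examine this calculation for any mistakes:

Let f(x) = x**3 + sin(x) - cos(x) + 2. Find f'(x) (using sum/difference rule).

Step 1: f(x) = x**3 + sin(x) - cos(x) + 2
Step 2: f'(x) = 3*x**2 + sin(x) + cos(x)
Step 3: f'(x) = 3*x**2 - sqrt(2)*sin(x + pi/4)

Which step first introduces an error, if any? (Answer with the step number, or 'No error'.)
Step 3

Step 3 is incorrect due to a sign flip.
The step shows: 3*x**2 - sqrt(2)*sin(x + pi/4)
The correct value should be: 3*x**2 + sqrt(2)*sin(x + pi/4)

Explanation: The sign of one term was flipped: the term sqrt(2)*sin(x + pi/4) was incorrectly written as -sqrt(2)*sin(x + pi/4)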